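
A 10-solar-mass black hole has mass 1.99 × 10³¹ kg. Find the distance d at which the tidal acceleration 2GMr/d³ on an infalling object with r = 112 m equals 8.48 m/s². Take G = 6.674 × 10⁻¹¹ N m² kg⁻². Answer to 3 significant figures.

3.27 × 10⁷ m

2GMr/d³ = a_tidal  ⇒  d = (2GMr / a_tidal)^(1/3)
d = (2 × 6.674×10⁻¹¹ × (1.99 × 10³¹) × (112) / (8.48))^(1/3)
  = 3.27 × 10⁷ m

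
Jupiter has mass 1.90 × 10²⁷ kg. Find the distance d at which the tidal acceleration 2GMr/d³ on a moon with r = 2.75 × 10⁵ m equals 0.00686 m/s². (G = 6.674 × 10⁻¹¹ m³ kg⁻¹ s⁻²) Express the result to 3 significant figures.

2GMr/d³ = a_tidal  ⇒  d = (2GMr / a_tidal)^(1/3)
d = (2 × 6.674×10⁻¹¹ × (1.90 × 10²⁷) × (2.75 × 10⁵) / (0.00686))^(1/3)
  = 2.17 × 10⁸ m

2.17 × 10⁸ m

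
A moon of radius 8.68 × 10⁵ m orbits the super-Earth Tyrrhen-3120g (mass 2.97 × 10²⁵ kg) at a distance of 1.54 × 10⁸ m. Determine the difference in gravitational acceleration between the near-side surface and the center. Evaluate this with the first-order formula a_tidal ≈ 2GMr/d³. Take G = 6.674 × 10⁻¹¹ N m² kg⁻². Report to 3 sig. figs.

9.42 × 10⁻⁴ m/s²

Δa = 2GMr/d³
   = 2 × (6.674 × 10⁻¹¹) × (2.97 × 10²⁵) × (8.68 × 10⁵) / (1.54 × 10⁸)³
   = 9.42 × 10⁻⁴ m/s²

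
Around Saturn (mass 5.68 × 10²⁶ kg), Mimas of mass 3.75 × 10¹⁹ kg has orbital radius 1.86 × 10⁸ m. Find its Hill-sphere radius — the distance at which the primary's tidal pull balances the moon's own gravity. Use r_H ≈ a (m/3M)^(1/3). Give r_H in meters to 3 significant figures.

r_H ≈ a (m/3M)^(1/3)
    = (1.86 × 10⁸) × (3.75 × 10¹⁹ / (3 × 5.68 × 10²⁶))^(1/3)
    = 5.21 × 10⁵ m

5.21 × 10⁵ m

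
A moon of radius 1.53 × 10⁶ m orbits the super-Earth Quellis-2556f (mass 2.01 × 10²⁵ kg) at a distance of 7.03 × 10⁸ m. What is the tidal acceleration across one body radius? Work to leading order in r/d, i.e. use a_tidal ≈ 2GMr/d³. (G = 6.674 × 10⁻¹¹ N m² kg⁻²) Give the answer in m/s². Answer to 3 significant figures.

1.18 × 10⁻⁵ m/s²

The tidal stretch is the gradient of GM/d² times the body's extent r, hence the 1/d³ dependence.
Δg = 2GMr/d³
   = 2 × (6.674 × 10⁻¹¹) × (2.01 × 10²⁵) × (1.53 × 10⁶) / (7.03 × 10⁸)³
   = 1.18 × 10⁻⁵ m/s²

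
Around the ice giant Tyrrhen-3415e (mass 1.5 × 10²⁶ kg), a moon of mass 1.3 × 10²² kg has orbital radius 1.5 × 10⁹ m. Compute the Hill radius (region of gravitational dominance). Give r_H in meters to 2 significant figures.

4.6 × 10⁷ m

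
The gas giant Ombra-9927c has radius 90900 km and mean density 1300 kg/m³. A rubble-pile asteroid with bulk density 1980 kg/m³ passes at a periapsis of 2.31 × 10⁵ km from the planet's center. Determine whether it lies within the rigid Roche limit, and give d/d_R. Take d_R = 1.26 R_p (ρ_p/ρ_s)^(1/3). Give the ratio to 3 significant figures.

outside; d/d_R ≈ 2.32

d_R = 1.26 × (90900 km) × (1300/1980)^(1/3) = 99550 km
d/d_R = (2.31 × 10⁵) / (99550) = 2.32
Since d/d_R > 1, the body is outside the Roche limit.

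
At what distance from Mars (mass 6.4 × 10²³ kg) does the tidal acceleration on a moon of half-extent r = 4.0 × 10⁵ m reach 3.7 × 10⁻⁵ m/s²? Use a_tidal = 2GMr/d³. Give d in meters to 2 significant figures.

9.7 × 10⁷ m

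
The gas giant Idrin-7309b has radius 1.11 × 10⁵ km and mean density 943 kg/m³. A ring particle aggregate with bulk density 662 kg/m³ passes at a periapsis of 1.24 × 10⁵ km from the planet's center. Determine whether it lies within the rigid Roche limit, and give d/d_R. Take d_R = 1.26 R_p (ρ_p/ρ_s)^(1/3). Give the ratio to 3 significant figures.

d_R = 1.26 × (1.11 × 10⁵ km) × (943/662)^(1/3) = 1.574 × 10⁵ km
d/d_R = (1.24 × 10⁵) / (1.574 × 10⁵) = 0.788
Since d/d_R < 1, the body is inside the Roche limit.

inside; d/d_R ≈ 0.788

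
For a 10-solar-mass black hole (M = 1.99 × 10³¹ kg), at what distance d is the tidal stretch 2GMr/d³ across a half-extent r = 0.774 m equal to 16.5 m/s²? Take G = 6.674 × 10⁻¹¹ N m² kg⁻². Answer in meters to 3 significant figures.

2GMr/d³ = a_tidal  ⇒  d = (2GMr / a_tidal)^(1/3)
d = (2 × 6.674×10⁻¹¹ × (1.99 × 10³¹) × (0.774) / (16.5))^(1/3)
  = 4.99 × 10⁶ m

4.99 × 10⁶ m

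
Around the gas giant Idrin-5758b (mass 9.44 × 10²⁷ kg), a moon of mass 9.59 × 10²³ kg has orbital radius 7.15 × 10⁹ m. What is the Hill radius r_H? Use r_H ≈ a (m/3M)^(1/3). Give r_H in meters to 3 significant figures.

r_H ≈ a (m/3M)^(1/3)
    = (7.15 × 10⁹) × (9.59 × 10²³ / (3 × 9.44 × 10²⁷))^(1/3)
    = 2.31 × 10⁸ m

2.31 × 10⁸ m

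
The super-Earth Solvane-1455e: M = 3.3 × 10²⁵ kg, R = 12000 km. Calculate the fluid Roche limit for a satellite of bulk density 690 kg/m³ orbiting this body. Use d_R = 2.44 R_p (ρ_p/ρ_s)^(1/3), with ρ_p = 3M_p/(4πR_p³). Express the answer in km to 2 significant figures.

ρ_p = 3M_p/(4πR_p³) = 3 × (3.3 × 10²⁵) / (4π × (1.2 × 10⁷ m)³) = 4600 kg/m³
d_R = 2.44 × 12000 km × (4600/690)^(1/3)
    = 55000 km

55000 km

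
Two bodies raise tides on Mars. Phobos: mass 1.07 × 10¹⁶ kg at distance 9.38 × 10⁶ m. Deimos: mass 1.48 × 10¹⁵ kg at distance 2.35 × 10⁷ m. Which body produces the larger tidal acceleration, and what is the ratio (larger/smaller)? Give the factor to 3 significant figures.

Phobos, by a factor of ≈ 114

Compare M/d³ for the two perturbers:
Phobos: (1.07 × 10¹⁶) / (9.38 × 10⁶)³ = 1.297 × 10⁻⁵
Deimos: (1.48 × 10¹⁵) / (2.35 × 10⁷)³ = 1.140 × 10⁻⁷
Ratio (larger/smaller) = 114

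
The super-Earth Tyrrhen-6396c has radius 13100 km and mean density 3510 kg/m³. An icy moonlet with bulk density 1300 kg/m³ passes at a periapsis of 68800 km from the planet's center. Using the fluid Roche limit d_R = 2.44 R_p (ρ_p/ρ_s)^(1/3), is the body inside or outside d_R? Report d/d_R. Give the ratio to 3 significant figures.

outside; d/d_R ≈ 1.55

d_R = 2.44 × (13100 km) × (3510/1300)^(1/3) = 44510 km
d/d_R = (68800) / (44510) = 1.55
Since d/d_R > 1, the body is outside the Roche limit.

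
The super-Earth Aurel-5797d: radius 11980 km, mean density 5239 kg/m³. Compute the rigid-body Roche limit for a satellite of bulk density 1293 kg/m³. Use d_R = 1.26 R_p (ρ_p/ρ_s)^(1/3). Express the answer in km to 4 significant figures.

24060 km

d_R = 1.26 × 11980 km × (5239/1293)^(1/3)
    = 24060 km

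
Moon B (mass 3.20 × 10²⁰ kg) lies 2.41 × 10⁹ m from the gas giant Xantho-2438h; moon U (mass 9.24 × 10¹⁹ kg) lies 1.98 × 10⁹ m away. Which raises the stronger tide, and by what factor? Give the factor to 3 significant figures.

Compare M/d³ for the two perturbers:
Moon B: (3.20 × 10²⁰) / (2.41 × 10⁹)³ = 2.286 × 10⁻⁸
Moon U: (9.24 × 10¹⁹) / (1.98 × 10⁹)³ = 1.190 × 10⁻⁸
Ratio (larger/smaller) = 1.92

Moon B, by a factor of ≈ 1.92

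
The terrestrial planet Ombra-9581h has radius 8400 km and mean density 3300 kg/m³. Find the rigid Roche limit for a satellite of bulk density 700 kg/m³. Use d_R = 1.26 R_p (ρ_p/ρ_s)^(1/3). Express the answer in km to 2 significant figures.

d_R = 1.26 × 8400 km × (3300/700)^(1/3)
    = 18000 km

18000 km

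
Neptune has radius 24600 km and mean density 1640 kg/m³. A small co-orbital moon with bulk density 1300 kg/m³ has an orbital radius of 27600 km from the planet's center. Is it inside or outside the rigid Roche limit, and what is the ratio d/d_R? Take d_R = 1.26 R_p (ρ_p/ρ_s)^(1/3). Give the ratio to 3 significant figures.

inside; d/d_R ≈ 0.824

d_R = 1.26 × (24600 km) × (1640/1300)^(1/3) = 33490 km
d/d_R = (27600) / (33490) = 0.824
Since d/d_R < 1, the body is inside the Roche limit.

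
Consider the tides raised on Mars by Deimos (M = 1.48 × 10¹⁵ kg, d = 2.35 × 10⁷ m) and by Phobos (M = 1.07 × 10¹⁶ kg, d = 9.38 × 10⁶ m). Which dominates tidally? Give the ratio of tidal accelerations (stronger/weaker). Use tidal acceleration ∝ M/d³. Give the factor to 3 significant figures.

Phobos, by a factor of ≈ 114

Compare M/d³ for the two perturbers:
Deimos: (1.48 × 10¹⁵) / (2.35 × 10⁷)³ = 1.140 × 10⁻⁷
Phobos: (1.07 × 10¹⁶) / (9.38 × 10⁶)³ = 1.297 × 10⁻⁵
Ratio (larger/smaller) = 114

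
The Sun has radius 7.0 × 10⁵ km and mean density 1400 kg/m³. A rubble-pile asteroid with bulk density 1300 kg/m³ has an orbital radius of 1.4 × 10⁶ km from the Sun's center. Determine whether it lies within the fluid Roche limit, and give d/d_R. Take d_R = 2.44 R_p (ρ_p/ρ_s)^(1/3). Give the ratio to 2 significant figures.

inside; d/d_R ≈ 0.80

d_R = 2.44 × (7.0 × 10⁵ km) × (1400/1300)^(1/3) = 1.751 × 10⁶ km
d/d_R = (1.4 × 10⁶) / (1.751 × 10⁶) = 0.80
Since d/d_R < 1, the body is inside the Roche limit.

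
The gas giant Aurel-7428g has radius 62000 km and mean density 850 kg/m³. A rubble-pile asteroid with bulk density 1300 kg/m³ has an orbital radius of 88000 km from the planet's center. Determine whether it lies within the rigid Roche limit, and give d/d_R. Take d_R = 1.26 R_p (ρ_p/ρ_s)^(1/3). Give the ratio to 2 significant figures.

d_R = 1.26 × (62000 km) × (850/1300)^(1/3) = 67800 km
d/d_R = (88000) / (67800) = 1.3
Since d/d_R > 1, the body is outside the Roche limit.

outside; d/d_R ≈ 1.3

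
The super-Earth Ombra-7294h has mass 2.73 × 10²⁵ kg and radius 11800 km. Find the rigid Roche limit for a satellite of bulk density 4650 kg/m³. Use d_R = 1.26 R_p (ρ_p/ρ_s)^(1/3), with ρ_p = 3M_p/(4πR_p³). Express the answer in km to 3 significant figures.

ρ_p = 3M_p/(4πR_p³) = 3 × (2.73 × 10²⁵) / (4π × (1.18 × 10⁷ m)³) = 3970 kg/m³
d_R = 1.26 × 11800 km × (3970/4650)^(1/3)
    = 14100 km

14100 km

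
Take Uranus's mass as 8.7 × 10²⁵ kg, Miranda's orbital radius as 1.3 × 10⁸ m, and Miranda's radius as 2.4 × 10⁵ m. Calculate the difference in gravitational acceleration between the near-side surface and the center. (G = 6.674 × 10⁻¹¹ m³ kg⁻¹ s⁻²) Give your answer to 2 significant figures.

1.3 × 10⁻³ m/s²

Differencing GM/(d−r)² and GM/d² to first order in r/d gives 2GMr/d³.
Δa = 2GMr/d³
   = 2 × (6.674 × 10⁻¹¹) × (8.7 × 10²⁵) × (2.4 × 10⁵) / (1.3 × 10⁸)³
   = 1.3 × 10⁻³ m/s²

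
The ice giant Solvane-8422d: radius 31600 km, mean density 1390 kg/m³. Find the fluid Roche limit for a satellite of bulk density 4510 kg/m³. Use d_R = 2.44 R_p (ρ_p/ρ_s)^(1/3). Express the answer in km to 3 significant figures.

52100 km

d_R = 2.44 × 31600 km × (1390/4510)^(1/3)
    = 52100 km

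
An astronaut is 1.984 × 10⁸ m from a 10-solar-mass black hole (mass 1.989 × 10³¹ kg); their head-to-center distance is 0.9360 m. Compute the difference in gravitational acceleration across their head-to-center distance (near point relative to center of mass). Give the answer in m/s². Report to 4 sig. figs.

Δa = 2GMr/d³
   = 2 × (6.674 × 10⁻¹¹) × (1.989 × 10³¹) × (0.9360) / (1.984 × 10⁸)³
   = 3.182 × 10⁻⁴ m/s²

3.182 × 10⁻⁴ m/s²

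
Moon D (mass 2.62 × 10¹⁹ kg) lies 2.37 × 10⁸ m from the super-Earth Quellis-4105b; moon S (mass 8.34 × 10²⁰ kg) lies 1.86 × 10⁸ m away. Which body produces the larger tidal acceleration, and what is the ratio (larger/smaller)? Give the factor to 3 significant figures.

Moon S, by a factor of ≈ 65.9

Tidal stretch scales as M/d³; compute that for each body.
Moon D: (2.62 × 10¹⁹) / (2.37 × 10⁸)³ = 1.968 × 10⁻⁶
Moon S: (8.34 × 10²⁰) / (1.86 × 10⁸)³ = 1.296 × 10⁻⁴
Ratio (larger/smaller) = 65.9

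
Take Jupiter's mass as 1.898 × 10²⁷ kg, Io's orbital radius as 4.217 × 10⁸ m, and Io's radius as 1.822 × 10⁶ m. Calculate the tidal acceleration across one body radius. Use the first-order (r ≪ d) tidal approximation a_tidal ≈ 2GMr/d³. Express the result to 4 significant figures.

6.155 × 10⁻³ m/s²

Since r ≪ d, expand the inverse-square field across one radius to get the leading 2GMr/d³ term.
Δa = 2GMr/d³
   = 2 × (6.674 × 10⁻¹¹) × (1.898 × 10²⁷) × (1.822 × 10⁶) / (4.217 × 10⁸)³
   = 6.155 × 10⁻³ m/s²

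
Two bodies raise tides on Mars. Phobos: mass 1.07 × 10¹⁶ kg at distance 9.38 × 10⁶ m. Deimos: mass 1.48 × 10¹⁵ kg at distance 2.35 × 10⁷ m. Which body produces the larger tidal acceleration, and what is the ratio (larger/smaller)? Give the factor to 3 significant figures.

Compare M/d³ for the two perturbers:
Phobos: (1.07 × 10¹⁶) / (9.38 × 10⁶)³ = 1.297 × 10⁻⁵
Deimos: (1.48 × 10¹⁵) / (2.35 × 10⁷)³ = 1.140 × 10⁻⁷
Ratio (larger/smaller) = 114

Phobos, by a factor of ≈ 114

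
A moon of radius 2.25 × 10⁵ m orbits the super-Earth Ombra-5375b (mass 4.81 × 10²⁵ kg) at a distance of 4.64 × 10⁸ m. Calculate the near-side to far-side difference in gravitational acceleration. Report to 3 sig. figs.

Δg = 4GMr/d³
   = 4 × (6.674 × 10⁻¹¹) × (4.81 × 10²⁵) × (2.25 × 10⁵) / (4.64 × 10⁸)³
   = 2.89 × 10⁻⁵ m/s²

2.89 × 10⁻⁵ m/s²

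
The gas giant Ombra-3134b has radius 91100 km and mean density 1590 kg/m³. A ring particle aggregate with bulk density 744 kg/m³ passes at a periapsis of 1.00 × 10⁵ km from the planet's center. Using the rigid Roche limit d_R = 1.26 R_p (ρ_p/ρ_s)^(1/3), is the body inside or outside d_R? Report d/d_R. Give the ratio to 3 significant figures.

d_R = 1.26 × (91100 km) × (1590/744)^(1/3) = 1.479 × 10⁵ km
d/d_R = (1.00 × 10⁵) / (1.479 × 10⁵) = 0.676
Since d/d_R < 1, the body is inside the Roche limit.

inside; d/d_R ≈ 0.676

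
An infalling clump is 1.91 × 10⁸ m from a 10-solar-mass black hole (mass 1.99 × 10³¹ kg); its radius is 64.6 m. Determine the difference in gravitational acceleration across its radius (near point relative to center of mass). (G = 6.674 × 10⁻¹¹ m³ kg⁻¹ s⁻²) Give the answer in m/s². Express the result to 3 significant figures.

2.46 × 10⁻² m/s²

a_tidal = 2GMr/d³
        = 2 × (6.674 × 10⁻¹¹) × (1.99 × 10³¹) × (64.6) / (1.91 × 10⁸)³
        = 2.46 × 10⁻² m/s²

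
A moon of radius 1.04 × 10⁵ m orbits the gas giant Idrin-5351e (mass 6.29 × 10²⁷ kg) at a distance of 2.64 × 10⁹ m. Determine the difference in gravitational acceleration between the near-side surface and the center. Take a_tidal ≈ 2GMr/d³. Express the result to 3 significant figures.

Since r ≪ d, expand the inverse-square field across one radius to get the leading 2GMr/d³ term.
Δa = 2GMr/d³
   = 2 × (6.674 × 10⁻¹¹) × (6.29 × 10²⁷) × (1.04 × 10⁵) / (2.64 × 10⁹)³
   = 4.75 × 10⁻⁶ m/s²

4.75 × 10⁻⁶ m/s²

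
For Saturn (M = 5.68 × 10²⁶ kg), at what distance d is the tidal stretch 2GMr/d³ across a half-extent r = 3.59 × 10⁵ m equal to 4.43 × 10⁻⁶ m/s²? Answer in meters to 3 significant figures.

2GMr/d³ = a_tidal  ⇒  d = (2GMr / a_tidal)^(1/3)
d = (2 × 6.674×10⁻¹¹ × (5.68 × 10²⁶) × (3.59 × 10⁵) / (4.43 × 10⁻⁶))^(1/3)
  = 1.83 × 10⁹ m

1.83 × 10⁹ m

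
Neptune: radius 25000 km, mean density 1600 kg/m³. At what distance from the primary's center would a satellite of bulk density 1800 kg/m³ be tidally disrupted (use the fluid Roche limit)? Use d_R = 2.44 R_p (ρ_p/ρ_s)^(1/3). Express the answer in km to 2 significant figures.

59000 km

d_R = 2.44 × 25000 km × (1600/1800)^(1/3)
    = 59000 km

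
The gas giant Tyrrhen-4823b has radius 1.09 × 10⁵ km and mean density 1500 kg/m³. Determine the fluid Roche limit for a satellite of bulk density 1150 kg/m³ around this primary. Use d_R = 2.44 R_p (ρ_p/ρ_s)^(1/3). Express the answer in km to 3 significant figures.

2.91 × 10⁵ km

d_R = 2.44 × 1.09 × 10⁵ km × (1500/1150)^(1/3)
    = 2.91 × 10⁵ km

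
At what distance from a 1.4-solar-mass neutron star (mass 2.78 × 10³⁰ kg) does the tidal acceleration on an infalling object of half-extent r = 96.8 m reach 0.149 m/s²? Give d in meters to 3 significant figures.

2GMr/d³ = a_tidal  ⇒  d = (2GMr / a_tidal)^(1/3)
d = (2 × 6.674×10⁻¹¹ × (2.78 × 10³⁰) × (96.8) / (0.149))^(1/3)
  = 6.22 × 10⁷ m

6.22 × 10⁷ m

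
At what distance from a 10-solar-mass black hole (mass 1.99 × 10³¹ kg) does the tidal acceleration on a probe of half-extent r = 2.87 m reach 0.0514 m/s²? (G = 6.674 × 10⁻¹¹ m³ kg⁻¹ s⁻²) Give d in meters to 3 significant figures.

5.29 × 10⁷ m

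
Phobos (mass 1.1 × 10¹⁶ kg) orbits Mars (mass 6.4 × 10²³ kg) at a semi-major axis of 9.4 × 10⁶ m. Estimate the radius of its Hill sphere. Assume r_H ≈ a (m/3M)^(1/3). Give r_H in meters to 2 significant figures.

1.7 × 10⁴ m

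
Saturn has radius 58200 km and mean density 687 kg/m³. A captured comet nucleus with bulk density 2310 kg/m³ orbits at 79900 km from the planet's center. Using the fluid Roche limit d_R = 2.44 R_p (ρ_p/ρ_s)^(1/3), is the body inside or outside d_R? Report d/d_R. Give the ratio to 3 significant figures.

d_R = 2.44 × (58200 km) × (687/2310)^(1/3) = 94790 km
d/d_R = (79900) / (94790) = 0.843
Since d/d_R < 1, the body is inside the Roche limit.

inside; d/d_R ≈ 0.843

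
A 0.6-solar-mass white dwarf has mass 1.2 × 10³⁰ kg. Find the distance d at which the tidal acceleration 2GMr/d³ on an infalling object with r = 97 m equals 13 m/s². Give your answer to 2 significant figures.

1.1 × 10⁷ m

2GMr/d³ = a_tidal  ⇒  d = (2GMr / a_tidal)^(1/3)
d = (2 × 6.674×10⁻¹¹ × (1.2 × 10³⁰) × (97) / (13))^(1/3)
  = 1.1 × 10⁷ m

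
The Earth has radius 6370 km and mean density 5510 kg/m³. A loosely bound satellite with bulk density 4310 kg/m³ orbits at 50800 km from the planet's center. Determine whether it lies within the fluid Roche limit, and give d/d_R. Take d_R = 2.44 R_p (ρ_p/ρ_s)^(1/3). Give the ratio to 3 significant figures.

outside; d/d_R ≈ 3.01

d_R = 2.44 × (6370 km) × (5510/4310)^(1/3) = 16870 km
d/d_R = (50800) / (16870) = 3.01
Since d/d_R > 1, the body is outside the Roche limit.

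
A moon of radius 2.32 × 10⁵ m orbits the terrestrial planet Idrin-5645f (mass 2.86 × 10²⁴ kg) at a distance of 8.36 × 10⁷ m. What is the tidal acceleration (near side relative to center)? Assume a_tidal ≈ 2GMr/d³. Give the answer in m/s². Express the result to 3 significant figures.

Since r ≪ d, expand the inverse-square field across one radius to get the leading 2GMr/d³ term.
Δg = 2GMr/d³
   = 2 × (6.674 × 10⁻¹¹) × (2.86 × 10²⁴) × (2.32 × 10⁵) / (8.36 × 10⁷)³
   = 1.52 × 10⁻⁴ m/s²

1.52 × 10⁻⁴ m/s²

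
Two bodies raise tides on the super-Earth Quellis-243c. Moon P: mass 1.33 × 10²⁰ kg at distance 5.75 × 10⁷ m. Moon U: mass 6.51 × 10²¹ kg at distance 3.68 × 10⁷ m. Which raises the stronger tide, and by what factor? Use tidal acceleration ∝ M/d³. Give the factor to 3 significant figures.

Tidal acceleration ∝ M/d³, so compare M/d³ for each.
Moon P: (1.33 × 10²⁰) / (5.75 × 10⁷)³ = 6.996 × 10⁻⁴
Moon U: (6.51 × 10²¹) / (3.68 × 10⁷)³ = 1.306 × 10⁻¹
Ratio (larger/smaller) = 187

Moon U, by a factor of ≈ 187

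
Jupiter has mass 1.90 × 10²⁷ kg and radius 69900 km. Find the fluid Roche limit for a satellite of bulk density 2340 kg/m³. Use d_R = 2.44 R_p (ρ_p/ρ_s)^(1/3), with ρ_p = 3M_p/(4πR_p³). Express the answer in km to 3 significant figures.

ρ_p = 3M_p/(4πR_p³) = 3 × (1.90 × 10²⁷) / (4π × (6.99 × 10⁷ m)³) = 1330 kg/m³
d_R = 2.44 × 69900 km × (1330/2340)^(1/3)
    = 1.41 × 10⁵ km

1.41 × 10⁵ km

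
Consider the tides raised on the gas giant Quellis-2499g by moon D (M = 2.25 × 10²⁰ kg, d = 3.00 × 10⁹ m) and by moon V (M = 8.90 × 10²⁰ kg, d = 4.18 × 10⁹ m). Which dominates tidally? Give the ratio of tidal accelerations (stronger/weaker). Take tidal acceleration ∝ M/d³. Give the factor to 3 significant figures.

Compare M/d³ for the two perturbers:
Moon D: (2.25 × 10²⁰) / (3.00 × 10⁹)³ = 8.333 × 10⁻⁹
Moon V: (8.90 × 10²⁰) / (4.18 × 10⁹)³ = 1.219 × 10⁻⁸
Ratio (larger/smaller) = 1.46

Moon V, by a factor of ≈ 1.46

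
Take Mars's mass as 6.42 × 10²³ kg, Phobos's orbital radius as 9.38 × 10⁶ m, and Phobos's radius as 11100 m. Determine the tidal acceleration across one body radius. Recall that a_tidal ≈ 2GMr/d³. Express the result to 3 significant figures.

1.15 × 10⁻³ m/s²

Δg = 2GMr/d³
   = 2 × (6.674 × 10⁻¹¹) × (6.42 × 10²³) × (11100) / (9.38 × 10⁶)³
   = 1.15 × 10⁻³ m/s²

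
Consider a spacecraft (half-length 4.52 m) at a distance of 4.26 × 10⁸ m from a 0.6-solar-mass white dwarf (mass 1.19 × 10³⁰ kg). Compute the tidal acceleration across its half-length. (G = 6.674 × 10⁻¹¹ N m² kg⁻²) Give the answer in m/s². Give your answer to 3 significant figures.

9.29 × 10⁻⁶ m/s²

Δg = 2GMr/d³
   = 2 × (6.674 × 10⁻¹¹) × (1.19 × 10³⁰) × (4.52) / (4.26 × 10⁸)³
   = 9.29 × 10⁻⁶ m/s²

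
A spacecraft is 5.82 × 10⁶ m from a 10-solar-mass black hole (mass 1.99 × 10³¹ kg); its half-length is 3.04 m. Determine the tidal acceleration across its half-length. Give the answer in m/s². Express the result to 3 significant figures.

4.10 × 10¹ m/s²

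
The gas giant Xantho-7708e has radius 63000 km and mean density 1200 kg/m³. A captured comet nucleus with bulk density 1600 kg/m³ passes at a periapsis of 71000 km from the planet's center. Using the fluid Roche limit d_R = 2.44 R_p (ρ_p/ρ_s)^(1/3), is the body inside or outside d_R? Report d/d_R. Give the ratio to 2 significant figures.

inside; d/d_R ≈ 0.51

d_R = 2.44 × (63000 km) × (1200/1600)^(1/3) = 1.397 × 10⁵ km
d/d_R = (71000) / (1.397 × 10⁵) = 0.51
Since d/d_R < 1, the body is inside the Roche limit.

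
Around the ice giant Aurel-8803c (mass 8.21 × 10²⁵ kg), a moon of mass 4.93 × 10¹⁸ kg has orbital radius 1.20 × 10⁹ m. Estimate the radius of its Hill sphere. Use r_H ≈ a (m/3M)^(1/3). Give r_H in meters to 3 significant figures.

r_H ≈ a (m/3M)^(1/3)
    = (1.20 × 10⁹) × (4.93 × 10¹⁸ / (3 × 8.21 × 10²⁵))^(1/3)
    = 3.26 × 10⁶ m

3.26 × 10⁶ m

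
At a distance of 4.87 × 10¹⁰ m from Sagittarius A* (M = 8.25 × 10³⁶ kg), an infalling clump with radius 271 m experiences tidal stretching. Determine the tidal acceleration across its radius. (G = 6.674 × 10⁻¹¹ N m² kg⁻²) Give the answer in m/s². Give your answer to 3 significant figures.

2.58 × 10⁻³ m/s²

The tidal stretch is the gradient of GM/d² times the body's extent r, hence the 1/d³ dependence.
Δa = 2GMr/d³
   = 2 × (6.674 × 10⁻¹¹) × (8.25 × 10³⁶) × (271) / (4.87 × 10¹⁰)³
   = 2.58 × 10⁻³ m/s²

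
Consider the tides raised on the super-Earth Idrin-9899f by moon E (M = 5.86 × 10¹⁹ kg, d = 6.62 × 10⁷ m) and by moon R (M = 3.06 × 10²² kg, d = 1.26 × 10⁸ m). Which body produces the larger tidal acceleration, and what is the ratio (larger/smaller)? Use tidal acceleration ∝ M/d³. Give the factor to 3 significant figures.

Compare M/d³ for the two perturbers:
Moon E: (5.86 × 10¹⁹) / (6.62 × 10⁷)³ = 2.020 × 10⁻⁴
Moon R: (3.06 × 10²²) / (1.26 × 10⁸)³ = 1.530 × 10⁻²
Ratio (larger/smaller) = 75.7

Moon R, by a factor of ≈ 75.7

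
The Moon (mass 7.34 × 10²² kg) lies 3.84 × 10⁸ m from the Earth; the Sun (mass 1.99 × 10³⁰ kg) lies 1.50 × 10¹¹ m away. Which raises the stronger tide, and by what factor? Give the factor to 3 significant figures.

The Moon, by a factor of ≈ 2.20

Tidal stretch scales as M/d³; compute that for each body.
The Moon: (7.34 × 10²²) / (3.84 × 10⁸)³ = 1.296 × 10⁻³
The Sun: (1.99 × 10³⁰) / (1.50 × 10¹¹)³ = 5.896 × 10⁻⁴
Ratio (larger/smaller) = 2.20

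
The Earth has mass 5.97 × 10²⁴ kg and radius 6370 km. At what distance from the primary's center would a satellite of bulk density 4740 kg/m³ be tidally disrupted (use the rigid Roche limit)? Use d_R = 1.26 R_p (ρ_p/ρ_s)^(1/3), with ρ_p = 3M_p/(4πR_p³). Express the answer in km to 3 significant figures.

8440 km

ρ_p = 3M_p/(4πR_p³) = 3 × (5.97 × 10²⁴) / (4π × (6.37 × 10⁶ m)³) = 5510 kg/m³
d_R = 1.26 × 6370 km × (5510/4740)^(1/3)
    = 8440 km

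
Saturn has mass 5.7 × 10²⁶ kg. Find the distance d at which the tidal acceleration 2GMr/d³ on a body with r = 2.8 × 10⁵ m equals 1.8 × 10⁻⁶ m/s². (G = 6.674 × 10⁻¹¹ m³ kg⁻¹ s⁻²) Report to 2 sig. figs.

2.3 × 10⁹ m

2GMr/d³ = a_tidal  ⇒  d = (2GMr / a_tidal)^(1/3)
d = (2 × 6.674×10⁻¹¹ × (5.7 × 10²⁶) × (2.8 × 10⁵) / (1.8 × 10⁻⁶))^(1/3)
  = 2.3 × 10⁹ m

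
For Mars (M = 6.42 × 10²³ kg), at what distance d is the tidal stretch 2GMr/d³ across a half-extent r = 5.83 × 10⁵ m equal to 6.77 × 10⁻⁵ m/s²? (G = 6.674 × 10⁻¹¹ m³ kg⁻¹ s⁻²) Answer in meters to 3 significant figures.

9.04 × 10⁷ m

2GMr/d³ = a_tidal  ⇒  d = (2GMr / a_tidal)^(1/3)
d = (2 × 6.674×10⁻¹¹ × (6.42 × 10²³) × (5.83 × 10⁵) / (6.77 × 10⁻⁵))^(1/3)
  = 9.04 × 10⁷ m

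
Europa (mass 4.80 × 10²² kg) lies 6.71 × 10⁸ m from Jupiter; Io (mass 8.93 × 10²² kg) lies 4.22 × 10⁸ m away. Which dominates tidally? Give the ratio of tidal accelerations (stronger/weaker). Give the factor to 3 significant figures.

Io, by a factor of ≈ 7.48

The tide-raising term goes as M/d³ (the gradient of a 1/d² field).
Europa: (4.80 × 10²²) / (6.71 × 10⁸)³ = 1.589 × 10⁻⁴
Io: (8.93 × 10²²) / (4.22 × 10⁸)³ = 1.188 × 10⁻³
Ratio (larger/smaller) = 7.48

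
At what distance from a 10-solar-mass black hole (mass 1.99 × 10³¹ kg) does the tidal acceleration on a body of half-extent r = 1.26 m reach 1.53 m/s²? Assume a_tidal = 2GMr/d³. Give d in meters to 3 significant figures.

2GMr/d³ = a_tidal  ⇒  d = (2GMr / a_tidal)^(1/3)
d = (2 × 6.674×10⁻¹¹ × (1.99 × 10³¹) × (1.26) / (1.53))^(1/3)
  = 1.30 × 10⁷ m

1.30 × 10⁷ m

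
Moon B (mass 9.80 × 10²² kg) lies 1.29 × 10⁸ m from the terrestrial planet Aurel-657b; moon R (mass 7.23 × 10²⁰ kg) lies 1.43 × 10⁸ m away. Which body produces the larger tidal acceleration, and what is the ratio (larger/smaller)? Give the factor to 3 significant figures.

Moon B, by a factor of ≈ 185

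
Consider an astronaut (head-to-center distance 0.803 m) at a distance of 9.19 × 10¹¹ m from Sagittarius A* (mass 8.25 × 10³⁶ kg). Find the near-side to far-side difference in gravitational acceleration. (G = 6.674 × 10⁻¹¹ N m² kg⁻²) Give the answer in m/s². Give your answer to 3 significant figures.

2.28 × 10⁻⁹ m/s²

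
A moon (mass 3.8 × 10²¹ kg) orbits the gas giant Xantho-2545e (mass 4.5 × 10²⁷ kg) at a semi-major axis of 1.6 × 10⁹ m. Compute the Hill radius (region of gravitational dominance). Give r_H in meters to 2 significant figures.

1.0 × 10⁷ m

r_H ≈ a (m/3M)^(1/3)
    = (1.6 × 10⁹) × (3.8 × 10²¹ / (3 × 4.5 × 10²⁷))^(1/3)
    = 1.0 × 10⁷ m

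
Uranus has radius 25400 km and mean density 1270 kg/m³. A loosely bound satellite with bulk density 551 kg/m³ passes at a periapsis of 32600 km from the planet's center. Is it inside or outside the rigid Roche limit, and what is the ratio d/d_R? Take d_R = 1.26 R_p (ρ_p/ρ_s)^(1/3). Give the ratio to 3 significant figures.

d_R = 1.26 × (25400 km) × (1270/551)^(1/3) = 42280 km
d/d_R = (32600) / (42280) = 0.771
Since d/d_R < 1, the body is inside the Roche limit.

inside; d/d_R ≈ 0.771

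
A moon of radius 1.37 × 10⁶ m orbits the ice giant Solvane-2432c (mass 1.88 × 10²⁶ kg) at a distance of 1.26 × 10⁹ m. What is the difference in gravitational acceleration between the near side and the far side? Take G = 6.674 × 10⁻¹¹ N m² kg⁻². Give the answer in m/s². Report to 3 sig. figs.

Differencing GM/(d−r)² and GM/(d+r)² to first order in r/d gives 4GMr/d³.
Δa = 4GMr/d³
   = 4 × (6.674 × 10⁻¹¹) × (1.88 × 10²⁶) × (1.37 × 10⁶) / (1.26 × 10⁹)³
   = 3.44 × 10⁻⁵ m/s²

3.44 × 10⁻⁵ m/s²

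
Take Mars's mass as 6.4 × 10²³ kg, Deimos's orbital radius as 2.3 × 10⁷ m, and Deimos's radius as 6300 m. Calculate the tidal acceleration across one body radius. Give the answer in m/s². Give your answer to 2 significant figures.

4.4 × 10⁻⁵ m/s²

The tidal stretch is the gradient of GM/d² times the body's extent r, hence the 1/d³ dependence.
a_tidal = 2GMr/d³
        = 2 × (6.674 × 10⁻¹¹) × (6.4 × 10²³) × (6300) / (2.3 × 10⁷)³
        = 4.4 × 10⁻⁵ m/s²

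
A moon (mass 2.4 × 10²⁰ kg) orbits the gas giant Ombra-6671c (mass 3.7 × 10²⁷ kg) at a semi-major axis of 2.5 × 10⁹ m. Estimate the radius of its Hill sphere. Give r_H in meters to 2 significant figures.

7.0 × 10⁶ m

r_H ≈ a (m/3M)^(1/3)
    = (2.5 × 10⁹) × (2.4 × 10²⁰ / (3 × 3.7 × 10²⁷))^(1/3)
    = 7.0 × 10⁶ m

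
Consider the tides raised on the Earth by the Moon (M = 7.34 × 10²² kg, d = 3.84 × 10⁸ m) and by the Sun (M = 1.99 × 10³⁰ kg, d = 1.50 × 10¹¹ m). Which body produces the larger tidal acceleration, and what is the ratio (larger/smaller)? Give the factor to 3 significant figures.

The Moon, by a factor of ≈ 2.20

Compare M/d³ for the two perturbers:
The Moon: (7.34 × 10²²) / (3.84 × 10⁸)³ = 1.296 × 10⁻³
The Sun: (1.99 × 10³⁰) / (1.50 × 10¹¹)³ = 5.896 × 10⁻⁴
Ratio (larger/smaller) = 2.20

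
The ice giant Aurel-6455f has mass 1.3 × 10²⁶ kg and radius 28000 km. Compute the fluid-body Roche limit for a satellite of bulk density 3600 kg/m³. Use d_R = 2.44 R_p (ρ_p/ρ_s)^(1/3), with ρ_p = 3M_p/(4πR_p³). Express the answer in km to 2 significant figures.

50000 km

ρ_p = 3M_p/(4πR_p³) = 3 × (1.3 × 10²⁶) / (4π × (2.8 × 10⁷ m)³) = 1400 kg/m³
d_R = 2.44 × 28000 km × (1400/3600)^(1/3)
    = 50000 km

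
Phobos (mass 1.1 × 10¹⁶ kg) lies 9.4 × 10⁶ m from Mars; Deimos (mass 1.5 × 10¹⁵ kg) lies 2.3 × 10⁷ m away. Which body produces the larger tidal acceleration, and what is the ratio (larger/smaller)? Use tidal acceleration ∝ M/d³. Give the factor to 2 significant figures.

Phobos, by a factor of ≈ 110

The tide-raising term goes as M/d³ (the gradient of a 1/d² field).
Phobos: (1.1 × 10¹⁶) / (9.4 × 10⁶)³ = 1.324 × 10⁻⁵
Deimos: (1.5 × 10¹⁵) / (2.3 × 10⁷)³ = 1.233 × 10⁻⁷
Ratio (larger/smaller) = 110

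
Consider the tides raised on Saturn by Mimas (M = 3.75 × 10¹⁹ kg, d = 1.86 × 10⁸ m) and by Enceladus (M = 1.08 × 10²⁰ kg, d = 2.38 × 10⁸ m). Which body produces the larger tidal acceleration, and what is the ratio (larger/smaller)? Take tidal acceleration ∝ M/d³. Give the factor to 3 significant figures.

Enceladus, by a factor of ≈ 1.37

The tide-raising term goes as M/d³ (the gradient of a 1/d² field).
Mimas: (3.75 × 10¹⁹) / (1.86 × 10⁸)³ = 5.828 × 10⁻⁶
Enceladus: (1.08 × 10²⁰) / (2.38 × 10⁸)³ = 8.011 × 10⁻⁶
Ratio (larger/smaller) = 1.37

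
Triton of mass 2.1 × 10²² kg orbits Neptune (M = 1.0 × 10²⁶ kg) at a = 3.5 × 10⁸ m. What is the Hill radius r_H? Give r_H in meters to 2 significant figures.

1.4 × 10⁷ m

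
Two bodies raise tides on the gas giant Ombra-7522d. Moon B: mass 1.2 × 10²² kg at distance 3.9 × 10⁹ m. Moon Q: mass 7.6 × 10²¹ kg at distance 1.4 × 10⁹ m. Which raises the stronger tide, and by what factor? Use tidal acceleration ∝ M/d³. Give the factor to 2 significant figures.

The tide-raising term goes as M/d³ (the gradient of a 1/d² field).
Moon B: (1.2 × 10²²) / (3.9 × 10⁹)³ = 2.023 × 10⁻⁷
Moon Q: (7.6 × 10²¹) / (1.4 × 10⁹)³ = 2.770 × 10⁻⁶
Ratio (larger/smaller) = 14

Moon Q, by a factor of ≈ 14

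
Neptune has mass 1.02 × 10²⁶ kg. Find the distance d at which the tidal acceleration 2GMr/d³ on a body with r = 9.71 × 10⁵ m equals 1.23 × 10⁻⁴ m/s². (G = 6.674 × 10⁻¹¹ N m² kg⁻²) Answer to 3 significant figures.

4.75 × 10⁸ m

2GMr/d³ = a_tidal  ⇒  d = (2GMr / a_tidal)^(1/3)
d = (2 × 6.674×10⁻¹¹ × (1.02 × 10²⁶) × (9.71 × 10⁵) / (1.23 × 10⁻⁴))^(1/3)
  = 4.75 × 10⁸ m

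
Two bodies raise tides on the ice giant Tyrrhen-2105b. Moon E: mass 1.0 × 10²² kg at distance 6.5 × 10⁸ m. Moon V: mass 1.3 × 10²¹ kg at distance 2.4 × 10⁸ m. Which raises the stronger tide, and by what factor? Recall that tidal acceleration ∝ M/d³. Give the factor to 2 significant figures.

Compare M/d³ for the two perturbers:
Moon E: (1.0 × 10²²) / (6.5 × 10⁸)³ = 3.641 × 10⁻⁵
Moon V: (1.3 × 10²¹) / (2.4 × 10⁸)³ = 9.404 × 10⁻⁵
Ratio (larger/smaller) = 2.6

Moon V, by a factor of ≈ 2.6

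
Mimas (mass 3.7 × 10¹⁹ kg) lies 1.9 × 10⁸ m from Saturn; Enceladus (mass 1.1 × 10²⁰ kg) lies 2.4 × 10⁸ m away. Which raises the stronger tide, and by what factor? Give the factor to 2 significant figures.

Tidal acceleration ∝ M/d³, so compare M/d³ for each.
Mimas: (3.7 × 10¹⁹) / (1.9 × 10⁸)³ = 5.394 × 10⁻⁶
Enceladus: (1.1 × 10²⁰) / (2.4 × 10⁸)³ = 7.957 × 10⁻⁶
Ratio (larger/smaller) = 1.5

Enceladus, by a factor of ≈ 1.5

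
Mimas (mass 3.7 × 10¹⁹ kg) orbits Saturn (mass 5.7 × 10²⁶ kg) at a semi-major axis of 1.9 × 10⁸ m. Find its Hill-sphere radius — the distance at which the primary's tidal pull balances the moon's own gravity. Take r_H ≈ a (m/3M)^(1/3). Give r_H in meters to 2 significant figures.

r_H ≈ a (m/3M)^(1/3)
    = (1.9 × 10⁸) × (3.7 × 10¹⁹ / (3 × 5.7 × 10²⁶))^(1/3)
    = 5.3 × 10⁵ m

5.3 × 10⁵ m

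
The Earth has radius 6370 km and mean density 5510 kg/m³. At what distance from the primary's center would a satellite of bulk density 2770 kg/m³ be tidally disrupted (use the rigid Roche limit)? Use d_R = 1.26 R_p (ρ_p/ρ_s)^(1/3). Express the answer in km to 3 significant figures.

10100 km

d_R = 1.26 × 6370 km × (5510/2770)^(1/3)
    = 10100 km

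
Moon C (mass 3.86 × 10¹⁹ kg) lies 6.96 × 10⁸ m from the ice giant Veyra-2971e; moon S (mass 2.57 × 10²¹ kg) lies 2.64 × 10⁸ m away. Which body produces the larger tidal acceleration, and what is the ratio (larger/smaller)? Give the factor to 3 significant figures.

Moon S, by a factor of ≈ 1220

Tidal stretch scales as M/d³; compute that for each body.
Moon C: (3.86 × 10¹⁹) / (6.96 × 10⁸)³ = 1.145 × 10⁻⁷
Moon S: (2.57 × 10²¹) / (2.64 × 10⁸)³ = 1.397 × 10⁻⁴
Ratio (larger/smaller) = 1220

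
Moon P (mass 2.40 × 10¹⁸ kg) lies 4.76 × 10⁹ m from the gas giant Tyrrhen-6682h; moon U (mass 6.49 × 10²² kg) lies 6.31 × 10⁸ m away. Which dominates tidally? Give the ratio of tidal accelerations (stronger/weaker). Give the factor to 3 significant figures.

Moon U, by a factor of ≈ 1.16 × 10⁷

Compare M/d³ for the two perturbers:
Moon P: (2.40 × 10¹⁸) / (4.76 × 10⁹)³ = 2.225 × 10⁻¹¹
Moon U: (6.49 × 10²²) / (6.31 × 10⁸)³ = 2.583 × 10⁻⁴
Ratio (larger/smaller) = 1.16 × 10⁷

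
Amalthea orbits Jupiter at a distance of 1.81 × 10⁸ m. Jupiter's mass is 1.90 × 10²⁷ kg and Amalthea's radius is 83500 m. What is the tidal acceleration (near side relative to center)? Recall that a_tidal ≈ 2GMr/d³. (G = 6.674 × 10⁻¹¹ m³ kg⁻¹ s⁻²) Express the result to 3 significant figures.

Δg = 2GMr/d³
   = 2 × (6.674 × 10⁻¹¹) × (1.90 × 10²⁷) × (83500) / (1.81 × 10⁸)³
   = 3.57 × 10⁻³ m/s²

3.57 × 10⁻³ m/s²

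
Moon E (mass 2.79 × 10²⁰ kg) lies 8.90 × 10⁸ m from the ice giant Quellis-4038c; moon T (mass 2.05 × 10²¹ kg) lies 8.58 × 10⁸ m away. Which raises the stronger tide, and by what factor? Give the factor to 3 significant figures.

Moon T, by a factor of ≈ 8.20

The tide-raising term goes as M/d³ (the gradient of a 1/d² field).
Moon E: (2.79 × 10²⁰) / (8.90 × 10⁸)³ = 3.958 × 10⁻⁷
Moon T: (2.05 × 10²¹) / (8.58 × 10⁸)³ = 3.246 × 10⁻⁶
Ratio (larger/smaller) = 8.20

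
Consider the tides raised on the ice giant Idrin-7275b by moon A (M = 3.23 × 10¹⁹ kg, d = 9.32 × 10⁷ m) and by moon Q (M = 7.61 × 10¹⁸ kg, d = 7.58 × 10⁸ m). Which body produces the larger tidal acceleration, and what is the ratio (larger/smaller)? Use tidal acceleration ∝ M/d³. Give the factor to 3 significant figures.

Moon A, by a factor of ≈ 2280

The tide-raising term goes as M/d³ (the gradient of a 1/d² field).
Moon A: (3.23 × 10¹⁹) / (9.32 × 10⁷)³ = 3.990 × 10⁻⁵
Moon Q: (7.61 × 10¹⁸) / (7.58 × 10⁸)³ = 1.747 × 10⁻⁸
Ratio (larger/smaller) = 2280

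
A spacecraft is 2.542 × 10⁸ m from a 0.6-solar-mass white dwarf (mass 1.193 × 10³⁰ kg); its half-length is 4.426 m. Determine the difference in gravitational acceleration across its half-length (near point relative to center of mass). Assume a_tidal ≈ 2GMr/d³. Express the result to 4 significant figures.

a_tidal = 2GMr/d³
        = 2 × (6.674 × 10⁻¹¹) × (1.193 × 10³⁰) × (4.426) / (2.542 × 10⁸)³
        = 4.291 × 10⁻⁵ m/s²

4.291 × 10⁻⁵ m/s²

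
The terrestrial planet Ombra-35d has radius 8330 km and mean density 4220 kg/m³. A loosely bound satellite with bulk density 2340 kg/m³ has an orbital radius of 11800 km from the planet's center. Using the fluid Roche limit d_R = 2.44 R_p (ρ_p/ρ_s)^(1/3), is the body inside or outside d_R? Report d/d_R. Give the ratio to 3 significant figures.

d_R = 2.44 × (8330 km) × (4220/2340)^(1/3) = 24740 km
d/d_R = (11800) / (24740) = 0.477
Since d/d_R < 1, the body is inside the Roche limit.

inside; d/d_R ≈ 0.477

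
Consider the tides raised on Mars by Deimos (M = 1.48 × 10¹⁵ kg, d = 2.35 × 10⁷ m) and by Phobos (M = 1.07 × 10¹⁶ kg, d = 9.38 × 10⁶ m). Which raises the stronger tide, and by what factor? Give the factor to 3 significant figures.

Phobos, by a factor of ≈ 114

The tide-raising term goes as M/d³ (the gradient of a 1/d² field).
Deimos: (1.48 × 10¹⁵) / (2.35 × 10⁷)³ = 1.140 × 10⁻⁷
Phobos: (1.07 × 10¹⁶) / (9.38 × 10⁶)³ = 1.297 × 10⁻⁵
Ratio (larger/smaller) = 114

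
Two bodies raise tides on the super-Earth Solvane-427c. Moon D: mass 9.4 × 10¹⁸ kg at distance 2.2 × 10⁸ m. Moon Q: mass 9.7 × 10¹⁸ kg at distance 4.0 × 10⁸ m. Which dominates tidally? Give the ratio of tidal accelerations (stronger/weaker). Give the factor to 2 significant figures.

The tide-raising term goes as M/d³ (the gradient of a 1/d² field).
Moon D: (9.4 × 10¹⁸) / (2.2 × 10⁸)³ = 8.828 × 10⁻⁷
Moon Q: (9.7 × 10¹⁸) / (4.0 × 10⁸)³ = 1.516 × 10⁻⁷
Ratio (larger/smaller) = 5.8

Moon D, by a factor of ≈ 5.8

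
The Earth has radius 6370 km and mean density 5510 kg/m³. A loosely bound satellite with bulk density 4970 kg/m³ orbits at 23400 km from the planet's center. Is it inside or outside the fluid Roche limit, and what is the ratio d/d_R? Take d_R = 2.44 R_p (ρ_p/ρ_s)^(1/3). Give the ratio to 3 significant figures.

outside; d/d_R ≈ 1.45

d_R = 2.44 × (6370 km) × (5510/4970)^(1/3) = 16090 km
d/d_R = (23400) / (16090) = 1.45
Since d/d_R > 1, the body is outside the Roche limit.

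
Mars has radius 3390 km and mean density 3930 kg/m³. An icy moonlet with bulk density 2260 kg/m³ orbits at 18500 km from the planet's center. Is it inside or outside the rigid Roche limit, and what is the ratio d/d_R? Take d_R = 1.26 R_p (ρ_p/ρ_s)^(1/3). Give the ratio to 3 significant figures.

outside; d/d_R ≈ 3.60

d_R = 1.26 × (3390 km) × (3930/2260)^(1/3) = 5136 km
d/d_R = (18500) / (5136) = 3.60
Since d/d_R > 1, the body is outside the Roche limit.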